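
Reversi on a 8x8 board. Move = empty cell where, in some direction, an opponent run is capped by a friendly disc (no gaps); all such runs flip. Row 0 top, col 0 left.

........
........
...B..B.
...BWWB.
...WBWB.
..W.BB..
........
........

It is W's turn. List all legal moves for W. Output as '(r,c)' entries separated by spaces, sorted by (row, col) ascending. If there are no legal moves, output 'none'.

(1,2): flips 1 -> legal
(1,3): flips 2 -> legal
(1,4): no bracket -> illegal
(1,5): no bracket -> illegal
(1,6): no bracket -> illegal
(1,7): flips 1 -> legal
(2,2): no bracket -> illegal
(2,4): no bracket -> illegal
(2,5): no bracket -> illegal
(2,7): flips 1 -> legal
(3,2): flips 1 -> legal
(3,7): flips 1 -> legal
(4,2): no bracket -> illegal
(4,7): flips 1 -> legal
(5,3): flips 1 -> legal
(5,6): no bracket -> illegal
(5,7): flips 1 -> legal
(6,3): flips 1 -> legal
(6,4): flips 2 -> legal
(6,5): flips 2 -> legal
(6,6): no bracket -> illegal

Answer: (1,2) (1,3) (1,7) (2,7) (3,2) (3,7) (4,7) (5,3) (5,7) (6,3) (6,4) (6,5)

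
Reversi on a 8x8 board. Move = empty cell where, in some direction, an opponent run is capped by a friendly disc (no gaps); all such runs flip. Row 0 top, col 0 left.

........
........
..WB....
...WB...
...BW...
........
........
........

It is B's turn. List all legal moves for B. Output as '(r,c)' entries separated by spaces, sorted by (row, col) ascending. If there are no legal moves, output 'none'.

Answer: (2,1) (3,2) (4,5) (5,4)

Derivation:
(1,1): no bracket -> illegal
(1,2): no bracket -> illegal
(1,3): no bracket -> illegal
(2,1): flips 1 -> legal
(2,4): no bracket -> illegal
(3,1): no bracket -> illegal
(3,2): flips 1 -> legal
(3,5): no bracket -> illegal
(4,2): no bracket -> illegal
(4,5): flips 1 -> legal
(5,3): no bracket -> illegal
(5,4): flips 1 -> legal
(5,5): no bracket -> illegal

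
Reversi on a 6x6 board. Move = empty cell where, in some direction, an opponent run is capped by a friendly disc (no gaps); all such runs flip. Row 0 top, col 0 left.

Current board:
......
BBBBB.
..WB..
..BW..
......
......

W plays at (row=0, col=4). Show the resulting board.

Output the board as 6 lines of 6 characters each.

Place W at (0,4); scan 8 dirs for brackets.
Dir NW: edge -> no flip
Dir N: edge -> no flip
Dir NE: edge -> no flip
Dir W: first cell '.' (not opp) -> no flip
Dir E: first cell '.' (not opp) -> no flip
Dir SW: opp run (1,3) capped by W -> flip
Dir S: opp run (1,4), next='.' -> no flip
Dir SE: first cell '.' (not opp) -> no flip
All flips: (1,3)

Answer: ....W.
BBBWB.
..WB..
..BW..
......
......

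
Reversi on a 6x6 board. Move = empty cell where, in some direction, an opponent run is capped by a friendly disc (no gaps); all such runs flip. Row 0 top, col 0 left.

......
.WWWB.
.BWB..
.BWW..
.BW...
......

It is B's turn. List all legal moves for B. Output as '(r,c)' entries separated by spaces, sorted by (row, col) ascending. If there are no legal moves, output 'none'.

Answer: (0,1) (0,3) (0,4) (1,0) (3,4) (4,3) (5,3)

Derivation:
(0,0): no bracket -> illegal
(0,1): flips 2 -> legal
(0,2): no bracket -> illegal
(0,3): flips 2 -> legal
(0,4): flips 2 -> legal
(1,0): flips 3 -> legal
(2,0): no bracket -> illegal
(2,4): no bracket -> illegal
(3,4): flips 2 -> legal
(4,3): flips 3 -> legal
(4,4): no bracket -> illegal
(5,1): no bracket -> illegal
(5,2): no bracket -> illegal
(5,3): flips 1 -> legal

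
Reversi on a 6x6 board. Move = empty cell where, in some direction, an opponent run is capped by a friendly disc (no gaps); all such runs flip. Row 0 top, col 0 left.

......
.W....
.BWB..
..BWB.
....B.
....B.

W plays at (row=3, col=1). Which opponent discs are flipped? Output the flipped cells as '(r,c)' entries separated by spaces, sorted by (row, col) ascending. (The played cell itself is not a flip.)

Answer: (2,1) (3,2)

Derivation:
Dir NW: first cell '.' (not opp) -> no flip
Dir N: opp run (2,1) capped by W -> flip
Dir NE: first cell 'W' (not opp) -> no flip
Dir W: first cell '.' (not opp) -> no flip
Dir E: opp run (3,2) capped by W -> flip
Dir SW: first cell '.' (not opp) -> no flip
Dir S: first cell '.' (not opp) -> no flip
Dir SE: first cell '.' (not opp) -> no flip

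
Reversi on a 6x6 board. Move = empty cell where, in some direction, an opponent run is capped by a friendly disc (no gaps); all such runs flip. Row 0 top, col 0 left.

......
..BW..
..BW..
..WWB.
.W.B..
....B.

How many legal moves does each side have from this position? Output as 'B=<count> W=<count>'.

-- B to move --
(0,2): no bracket -> illegal
(0,3): flips 3 -> legal
(0,4): flips 1 -> legal
(1,4): flips 1 -> legal
(2,1): flips 1 -> legal
(2,4): flips 1 -> legal
(3,0): no bracket -> illegal
(3,1): flips 2 -> legal
(4,0): no bracket -> illegal
(4,2): flips 1 -> legal
(4,4): flips 1 -> legal
(5,0): no bracket -> illegal
(5,1): no bracket -> illegal
(5,2): no bracket -> illegal
B mobility = 8
-- W to move --
(0,1): flips 1 -> legal
(0,2): flips 2 -> legal
(0,3): no bracket -> illegal
(1,1): flips 2 -> legal
(2,1): flips 1 -> legal
(2,4): no bracket -> illegal
(2,5): no bracket -> illegal
(3,1): flips 1 -> legal
(3,5): flips 1 -> legal
(4,2): no bracket -> illegal
(4,4): no bracket -> illegal
(4,5): flips 1 -> legal
(5,2): no bracket -> illegal
(5,3): flips 1 -> legal
(5,5): no bracket -> illegal
W mobility = 8

Answer: B=8 W=8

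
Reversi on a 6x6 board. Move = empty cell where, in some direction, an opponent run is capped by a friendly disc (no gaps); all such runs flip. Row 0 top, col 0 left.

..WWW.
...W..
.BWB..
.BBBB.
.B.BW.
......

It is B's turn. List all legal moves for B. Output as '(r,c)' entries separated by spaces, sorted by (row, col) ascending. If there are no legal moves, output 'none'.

Answer: (1,1) (1,2) (4,5) (5,4) (5,5)

Derivation:
(0,1): no bracket -> illegal
(0,5): no bracket -> illegal
(1,1): flips 1 -> legal
(1,2): flips 1 -> legal
(1,4): no bracket -> illegal
(1,5): no bracket -> illegal
(2,4): no bracket -> illegal
(3,5): no bracket -> illegal
(4,5): flips 1 -> legal
(5,3): no bracket -> illegal
(5,4): flips 1 -> legal
(5,5): flips 1 -> legal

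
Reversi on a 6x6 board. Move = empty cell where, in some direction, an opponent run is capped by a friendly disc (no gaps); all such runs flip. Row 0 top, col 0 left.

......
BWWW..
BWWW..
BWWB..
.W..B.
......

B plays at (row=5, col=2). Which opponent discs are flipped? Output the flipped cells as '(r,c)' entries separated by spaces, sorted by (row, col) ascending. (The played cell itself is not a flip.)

Answer: (4,1)

Derivation:
Dir NW: opp run (4,1) capped by B -> flip
Dir N: first cell '.' (not opp) -> no flip
Dir NE: first cell '.' (not opp) -> no flip
Dir W: first cell '.' (not opp) -> no flip
Dir E: first cell '.' (not opp) -> no flip
Dir SW: edge -> no flip
Dir S: edge -> no flip
Dir SE: edge -> no flip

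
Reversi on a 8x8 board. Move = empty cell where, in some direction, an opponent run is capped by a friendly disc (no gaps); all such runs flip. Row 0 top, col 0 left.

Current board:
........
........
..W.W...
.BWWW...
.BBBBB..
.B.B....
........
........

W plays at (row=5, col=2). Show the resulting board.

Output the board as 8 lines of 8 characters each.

Answer: ........
........
..W.W...
.BWWW...
.BWWBB..
.BWB....
........
........

Derivation:
Place W at (5,2); scan 8 dirs for brackets.
Dir NW: opp run (4,1), next='.' -> no flip
Dir N: opp run (4,2) capped by W -> flip
Dir NE: opp run (4,3) capped by W -> flip
Dir W: opp run (5,1), next='.' -> no flip
Dir E: opp run (5,3), next='.' -> no flip
Dir SW: first cell '.' (not opp) -> no flip
Dir S: first cell '.' (not opp) -> no flip
Dir SE: first cell '.' (not opp) -> no flip
All flips: (4,2) (4,3)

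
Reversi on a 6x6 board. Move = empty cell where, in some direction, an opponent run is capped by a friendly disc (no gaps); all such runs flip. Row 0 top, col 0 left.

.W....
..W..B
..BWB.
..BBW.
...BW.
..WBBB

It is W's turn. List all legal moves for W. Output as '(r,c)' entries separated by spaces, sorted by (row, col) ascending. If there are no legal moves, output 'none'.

(0,4): no bracket -> illegal
(0,5): no bracket -> illegal
(1,1): flips 2 -> legal
(1,3): no bracket -> illegal
(1,4): flips 1 -> legal
(2,1): flips 1 -> legal
(2,5): flips 1 -> legal
(3,1): flips 2 -> legal
(3,5): no bracket -> illegal
(4,1): flips 1 -> legal
(4,2): flips 3 -> legal
(4,5): no bracket -> illegal

Answer: (1,1) (1,4) (2,1) (2,5) (3,1) (4,1) (4,2)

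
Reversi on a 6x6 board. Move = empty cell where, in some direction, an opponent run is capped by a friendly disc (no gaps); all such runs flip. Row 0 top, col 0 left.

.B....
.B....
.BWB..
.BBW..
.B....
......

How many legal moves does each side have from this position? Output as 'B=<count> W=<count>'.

Answer: B=5 W=7

Derivation:
-- B to move --
(1,2): flips 1 -> legal
(1,3): flips 1 -> legal
(2,4): no bracket -> illegal
(3,4): flips 1 -> legal
(4,2): no bracket -> illegal
(4,3): flips 1 -> legal
(4,4): flips 2 -> legal
B mobility = 5
-- W to move --
(0,0): flips 1 -> legal
(0,2): no bracket -> illegal
(1,0): no bracket -> illegal
(1,2): no bracket -> illegal
(1,3): flips 1 -> legal
(1,4): no bracket -> illegal
(2,0): flips 1 -> legal
(2,4): flips 1 -> legal
(3,0): flips 2 -> legal
(3,4): no bracket -> illegal
(4,0): flips 1 -> legal
(4,2): flips 1 -> legal
(4,3): no bracket -> illegal
(5,0): no bracket -> illegal
(5,1): no bracket -> illegal
(5,2): no bracket -> illegal
W mobility = 7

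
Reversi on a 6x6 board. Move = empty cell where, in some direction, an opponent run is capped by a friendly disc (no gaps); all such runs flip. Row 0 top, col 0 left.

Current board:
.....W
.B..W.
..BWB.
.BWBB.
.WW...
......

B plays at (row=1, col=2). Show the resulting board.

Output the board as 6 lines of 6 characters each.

Place B at (1,2); scan 8 dirs for brackets.
Dir NW: first cell '.' (not opp) -> no flip
Dir N: first cell '.' (not opp) -> no flip
Dir NE: first cell '.' (not opp) -> no flip
Dir W: first cell 'B' (not opp) -> no flip
Dir E: first cell '.' (not opp) -> no flip
Dir SW: first cell '.' (not opp) -> no flip
Dir S: first cell 'B' (not opp) -> no flip
Dir SE: opp run (2,3) capped by B -> flip
All flips: (2,3)

Answer: .....W
.BB.W.
..BBB.
.BWBB.
.WW...
......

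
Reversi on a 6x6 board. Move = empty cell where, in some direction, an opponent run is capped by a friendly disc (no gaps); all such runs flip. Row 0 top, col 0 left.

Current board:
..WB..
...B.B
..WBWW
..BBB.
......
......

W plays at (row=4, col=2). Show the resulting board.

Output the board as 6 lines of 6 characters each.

Answer: ..WB..
...B.B
..WBWW
..WWB.
..W...
......

Derivation:
Place W at (4,2); scan 8 dirs for brackets.
Dir NW: first cell '.' (not opp) -> no flip
Dir N: opp run (3,2) capped by W -> flip
Dir NE: opp run (3,3) capped by W -> flip
Dir W: first cell '.' (not opp) -> no flip
Dir E: first cell '.' (not opp) -> no flip
Dir SW: first cell '.' (not opp) -> no flip
Dir S: first cell '.' (not opp) -> no flip
Dir SE: first cell '.' (not opp) -> no flip
All flips: (3,2) (3,3)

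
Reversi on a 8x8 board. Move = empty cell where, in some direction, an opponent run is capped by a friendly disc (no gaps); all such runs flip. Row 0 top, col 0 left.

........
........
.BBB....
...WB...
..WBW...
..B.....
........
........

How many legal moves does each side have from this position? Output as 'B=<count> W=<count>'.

Answer: B=5 W=6

Derivation:
-- B to move --
(2,4): no bracket -> illegal
(3,1): no bracket -> illegal
(3,2): flips 2 -> legal
(3,5): no bracket -> illegal
(4,1): flips 1 -> legal
(4,5): flips 1 -> legal
(5,1): no bracket -> illegal
(5,3): no bracket -> illegal
(5,4): flips 1 -> legal
(5,5): flips 2 -> legal
B mobility = 5
-- W to move --
(1,0): no bracket -> illegal
(1,1): flips 1 -> legal
(1,2): no bracket -> illegal
(1,3): flips 1 -> legal
(1,4): no bracket -> illegal
(2,0): no bracket -> illegal
(2,4): flips 1 -> legal
(2,5): no bracket -> illegal
(3,0): no bracket -> illegal
(3,1): no bracket -> illegal
(3,2): no bracket -> illegal
(3,5): flips 1 -> legal
(4,1): no bracket -> illegal
(4,5): no bracket -> illegal
(5,1): no bracket -> illegal
(5,3): flips 1 -> legal
(5,4): no bracket -> illegal
(6,1): no bracket -> illegal
(6,2): flips 1 -> legal
(6,3): no bracket -> illegal
W mobility = 6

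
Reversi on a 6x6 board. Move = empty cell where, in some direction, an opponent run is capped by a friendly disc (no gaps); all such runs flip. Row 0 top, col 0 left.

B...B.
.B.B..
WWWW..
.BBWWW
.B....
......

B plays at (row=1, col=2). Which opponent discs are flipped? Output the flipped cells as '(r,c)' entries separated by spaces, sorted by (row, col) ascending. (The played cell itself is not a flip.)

Answer: (2,2)

Derivation:
Dir NW: first cell '.' (not opp) -> no flip
Dir N: first cell '.' (not opp) -> no flip
Dir NE: first cell '.' (not opp) -> no flip
Dir W: first cell 'B' (not opp) -> no flip
Dir E: first cell 'B' (not opp) -> no flip
Dir SW: opp run (2,1), next='.' -> no flip
Dir S: opp run (2,2) capped by B -> flip
Dir SE: opp run (2,3) (3,4), next='.' -> no flip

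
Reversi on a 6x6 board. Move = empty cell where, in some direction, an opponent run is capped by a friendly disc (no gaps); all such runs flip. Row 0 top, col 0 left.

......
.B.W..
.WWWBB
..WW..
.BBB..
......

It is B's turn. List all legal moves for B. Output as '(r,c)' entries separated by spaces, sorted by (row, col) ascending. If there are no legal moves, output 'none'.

Answer: (0,2) (0,3) (1,0) (1,2) (1,4) (2,0) (3,1) (4,4)

Derivation:
(0,2): flips 1 -> legal
(0,3): flips 3 -> legal
(0,4): no bracket -> illegal
(1,0): flips 2 -> legal
(1,2): flips 2 -> legal
(1,4): flips 2 -> legal
(2,0): flips 3 -> legal
(3,0): no bracket -> illegal
(3,1): flips 1 -> legal
(3,4): no bracket -> illegal
(4,4): flips 2 -> legal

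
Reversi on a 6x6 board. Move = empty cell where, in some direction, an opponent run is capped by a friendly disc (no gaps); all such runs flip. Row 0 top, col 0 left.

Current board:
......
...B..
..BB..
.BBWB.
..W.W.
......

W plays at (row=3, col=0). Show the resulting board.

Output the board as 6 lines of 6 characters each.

Answer: ......
...B..
..BB..
WWWWB.
..W.W.
......

Derivation:
Place W at (3,0); scan 8 dirs for brackets.
Dir NW: edge -> no flip
Dir N: first cell '.' (not opp) -> no flip
Dir NE: first cell '.' (not opp) -> no flip
Dir W: edge -> no flip
Dir E: opp run (3,1) (3,2) capped by W -> flip
Dir SW: edge -> no flip
Dir S: first cell '.' (not opp) -> no flip
Dir SE: first cell '.' (not opp) -> no flip
All flips: (3,1) (3,2)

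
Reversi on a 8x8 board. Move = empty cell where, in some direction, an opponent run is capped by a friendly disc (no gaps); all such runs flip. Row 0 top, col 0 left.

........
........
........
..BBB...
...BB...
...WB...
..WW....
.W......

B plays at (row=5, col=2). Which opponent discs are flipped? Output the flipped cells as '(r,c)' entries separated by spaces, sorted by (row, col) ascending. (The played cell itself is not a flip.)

Dir NW: first cell '.' (not opp) -> no flip
Dir N: first cell '.' (not opp) -> no flip
Dir NE: first cell 'B' (not opp) -> no flip
Dir W: first cell '.' (not opp) -> no flip
Dir E: opp run (5,3) capped by B -> flip
Dir SW: first cell '.' (not opp) -> no flip
Dir S: opp run (6,2), next='.' -> no flip
Dir SE: opp run (6,3), next='.' -> no flip

Answer: (5,3)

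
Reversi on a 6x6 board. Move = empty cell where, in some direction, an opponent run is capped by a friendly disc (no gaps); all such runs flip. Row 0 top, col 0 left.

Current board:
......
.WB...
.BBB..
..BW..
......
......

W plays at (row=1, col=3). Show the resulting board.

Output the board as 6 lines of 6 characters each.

Place W at (1,3); scan 8 dirs for brackets.
Dir NW: first cell '.' (not opp) -> no flip
Dir N: first cell '.' (not opp) -> no flip
Dir NE: first cell '.' (not opp) -> no flip
Dir W: opp run (1,2) capped by W -> flip
Dir E: first cell '.' (not opp) -> no flip
Dir SW: opp run (2,2), next='.' -> no flip
Dir S: opp run (2,3) capped by W -> flip
Dir SE: first cell '.' (not opp) -> no flip
All flips: (1,2) (2,3)

Answer: ......
.WWW..
.BBW..
..BW..
......
......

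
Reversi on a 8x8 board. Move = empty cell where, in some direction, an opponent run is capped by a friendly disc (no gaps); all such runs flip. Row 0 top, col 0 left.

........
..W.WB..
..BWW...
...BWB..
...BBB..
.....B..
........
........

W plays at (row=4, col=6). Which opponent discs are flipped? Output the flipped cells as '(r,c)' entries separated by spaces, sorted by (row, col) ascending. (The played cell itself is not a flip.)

Dir NW: opp run (3,5) capped by W -> flip
Dir N: first cell '.' (not opp) -> no flip
Dir NE: first cell '.' (not opp) -> no flip
Dir W: opp run (4,5) (4,4) (4,3), next='.' -> no flip
Dir E: first cell '.' (not opp) -> no flip
Dir SW: opp run (5,5), next='.' -> no flip
Dir S: first cell '.' (not opp) -> no flip
Dir SE: first cell '.' (not opp) -> no flip

Answer: (3,5)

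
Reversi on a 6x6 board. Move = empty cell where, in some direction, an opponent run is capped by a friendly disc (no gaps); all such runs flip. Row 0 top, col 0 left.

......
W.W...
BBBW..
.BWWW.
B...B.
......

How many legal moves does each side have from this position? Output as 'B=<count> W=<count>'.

-- B to move --
(0,0): flips 1 -> legal
(0,1): no bracket -> illegal
(0,2): flips 1 -> legal
(0,3): flips 1 -> legal
(1,1): no bracket -> illegal
(1,3): no bracket -> illegal
(1,4): no bracket -> illegal
(2,4): flips 2 -> legal
(2,5): no bracket -> illegal
(3,5): flips 3 -> legal
(4,1): no bracket -> illegal
(4,2): flips 1 -> legal
(4,3): flips 1 -> legal
(4,5): no bracket -> illegal
B mobility = 7
-- W to move --
(1,1): flips 1 -> legal
(1,3): no bracket -> illegal
(3,0): flips 3 -> legal
(3,5): no bracket -> illegal
(4,1): no bracket -> illegal
(4,2): no bracket -> illegal
(4,3): no bracket -> illegal
(4,5): no bracket -> illegal
(5,0): no bracket -> illegal
(5,1): no bracket -> illegal
(5,3): no bracket -> illegal
(5,4): flips 1 -> legal
(5,5): flips 1 -> legal
W mobility = 4

Answer: B=7 W=4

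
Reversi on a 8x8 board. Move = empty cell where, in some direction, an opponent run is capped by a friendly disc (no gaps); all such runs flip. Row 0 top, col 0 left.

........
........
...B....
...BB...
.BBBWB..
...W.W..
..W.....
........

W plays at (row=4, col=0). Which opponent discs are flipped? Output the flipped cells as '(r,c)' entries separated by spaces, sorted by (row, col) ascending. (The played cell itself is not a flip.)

Dir NW: edge -> no flip
Dir N: first cell '.' (not opp) -> no flip
Dir NE: first cell '.' (not opp) -> no flip
Dir W: edge -> no flip
Dir E: opp run (4,1) (4,2) (4,3) capped by W -> flip
Dir SW: edge -> no flip
Dir S: first cell '.' (not opp) -> no flip
Dir SE: first cell '.' (not opp) -> no flip

Answer: (4,1) (4,2) (4,3)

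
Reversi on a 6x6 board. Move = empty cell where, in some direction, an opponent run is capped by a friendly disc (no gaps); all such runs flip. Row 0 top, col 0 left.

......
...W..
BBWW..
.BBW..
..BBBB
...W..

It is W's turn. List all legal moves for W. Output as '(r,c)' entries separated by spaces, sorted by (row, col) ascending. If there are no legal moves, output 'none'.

(1,0): no bracket -> illegal
(1,1): no bracket -> illegal
(1,2): no bracket -> illegal
(3,0): flips 2 -> legal
(3,4): no bracket -> illegal
(3,5): flips 1 -> legal
(4,0): flips 1 -> legal
(4,1): flips 1 -> legal
(5,1): flips 1 -> legal
(5,2): flips 2 -> legal
(5,4): no bracket -> illegal
(5,5): flips 1 -> legal

Answer: (3,0) (3,5) (4,0) (4,1) (5,1) (5,2) (5,5)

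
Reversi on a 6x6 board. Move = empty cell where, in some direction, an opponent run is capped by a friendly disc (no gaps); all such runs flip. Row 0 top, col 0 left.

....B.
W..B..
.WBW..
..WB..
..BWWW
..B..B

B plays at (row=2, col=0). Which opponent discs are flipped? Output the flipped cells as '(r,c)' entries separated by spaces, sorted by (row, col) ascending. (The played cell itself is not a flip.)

Dir NW: edge -> no flip
Dir N: opp run (1,0), next='.' -> no flip
Dir NE: first cell '.' (not opp) -> no flip
Dir W: edge -> no flip
Dir E: opp run (2,1) capped by B -> flip
Dir SW: edge -> no flip
Dir S: first cell '.' (not opp) -> no flip
Dir SE: first cell '.' (not opp) -> no flip

Answer: (2,1)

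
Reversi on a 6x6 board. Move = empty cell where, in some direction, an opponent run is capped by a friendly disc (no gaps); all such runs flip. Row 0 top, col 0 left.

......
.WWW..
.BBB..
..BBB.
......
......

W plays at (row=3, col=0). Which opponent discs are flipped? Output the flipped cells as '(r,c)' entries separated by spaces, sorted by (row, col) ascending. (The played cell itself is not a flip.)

Answer: (2,1)

Derivation:
Dir NW: edge -> no flip
Dir N: first cell '.' (not opp) -> no flip
Dir NE: opp run (2,1) capped by W -> flip
Dir W: edge -> no flip
Dir E: first cell '.' (not opp) -> no flip
Dir SW: edge -> no flip
Dir S: first cell '.' (not opp) -> no flip
Dir SE: first cell '.' (not opp) -> no flip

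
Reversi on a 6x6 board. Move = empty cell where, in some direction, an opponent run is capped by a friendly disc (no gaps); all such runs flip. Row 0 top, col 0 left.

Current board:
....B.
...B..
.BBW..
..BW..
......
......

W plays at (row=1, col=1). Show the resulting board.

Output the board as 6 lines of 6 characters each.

Place W at (1,1); scan 8 dirs for brackets.
Dir NW: first cell '.' (not opp) -> no flip
Dir N: first cell '.' (not opp) -> no flip
Dir NE: first cell '.' (not opp) -> no flip
Dir W: first cell '.' (not opp) -> no flip
Dir E: first cell '.' (not opp) -> no flip
Dir SW: first cell '.' (not opp) -> no flip
Dir S: opp run (2,1), next='.' -> no flip
Dir SE: opp run (2,2) capped by W -> flip
All flips: (2,2)

Answer: ....B.
.W.B..
.BWW..
..BW..
......
......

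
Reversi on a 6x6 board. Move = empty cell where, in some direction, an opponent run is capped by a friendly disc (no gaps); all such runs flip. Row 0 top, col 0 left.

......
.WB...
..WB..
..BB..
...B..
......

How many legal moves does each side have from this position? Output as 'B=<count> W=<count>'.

Answer: B=3 W=5

Derivation:
-- B to move --
(0,0): flips 2 -> legal
(0,1): no bracket -> illegal
(0,2): no bracket -> illegal
(1,0): flips 1 -> legal
(1,3): no bracket -> illegal
(2,0): no bracket -> illegal
(2,1): flips 1 -> legal
(3,1): no bracket -> illegal
B mobility = 3
-- W to move --
(0,1): no bracket -> illegal
(0,2): flips 1 -> legal
(0,3): no bracket -> illegal
(1,3): flips 1 -> legal
(1,4): no bracket -> illegal
(2,1): no bracket -> illegal
(2,4): flips 1 -> legal
(3,1): no bracket -> illegal
(3,4): no bracket -> illegal
(4,1): no bracket -> illegal
(4,2): flips 1 -> legal
(4,4): flips 1 -> legal
(5,2): no bracket -> illegal
(5,3): no bracket -> illegal
(5,4): no bracket -> illegal
W mobility = 5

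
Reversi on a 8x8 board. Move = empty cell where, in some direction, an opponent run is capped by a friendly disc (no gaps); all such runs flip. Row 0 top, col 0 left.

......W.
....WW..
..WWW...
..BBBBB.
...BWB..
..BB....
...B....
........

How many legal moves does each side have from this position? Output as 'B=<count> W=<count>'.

-- B to move --
(0,3): no bracket -> illegal
(0,4): flips 2 -> legal
(0,5): flips 2 -> legal
(0,7): no bracket -> illegal
(1,1): flips 1 -> legal
(1,2): flips 2 -> legal
(1,3): flips 2 -> legal
(1,6): no bracket -> illegal
(1,7): no bracket -> illegal
(2,1): no bracket -> illegal
(2,5): no bracket -> illegal
(2,6): no bracket -> illegal
(3,1): no bracket -> illegal
(5,4): flips 1 -> legal
(5,5): flips 1 -> legal
B mobility = 7
-- W to move --
(2,1): no bracket -> illegal
(2,5): no bracket -> illegal
(2,6): flips 1 -> legal
(2,7): no bracket -> illegal
(3,1): no bracket -> illegal
(3,7): no bracket -> illegal
(4,1): flips 1 -> legal
(4,2): flips 3 -> legal
(4,6): flips 2 -> legal
(4,7): no bracket -> illegal
(5,1): no bracket -> illegal
(5,4): no bracket -> illegal
(5,5): no bracket -> illegal
(5,6): flips 2 -> legal
(6,1): no bracket -> illegal
(6,2): flips 1 -> legal
(6,4): no bracket -> illegal
(7,2): no bracket -> illegal
(7,3): flips 4 -> legal
(7,4): no bracket -> illegal
W mobility = 7

Answer: B=7 W=7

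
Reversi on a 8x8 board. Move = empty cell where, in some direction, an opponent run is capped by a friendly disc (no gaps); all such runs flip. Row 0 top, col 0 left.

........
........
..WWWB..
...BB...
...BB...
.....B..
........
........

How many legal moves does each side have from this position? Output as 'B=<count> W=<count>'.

Answer: B=6 W=6

Derivation:
-- B to move --
(1,1): flips 1 -> legal
(1,2): flips 1 -> legal
(1,3): flips 1 -> legal
(1,4): flips 1 -> legal
(1,5): flips 1 -> legal
(2,1): flips 3 -> legal
(3,1): no bracket -> illegal
(3,2): no bracket -> illegal
(3,5): no bracket -> illegal
B mobility = 6
-- W to move --
(1,4): no bracket -> illegal
(1,5): no bracket -> illegal
(1,6): no bracket -> illegal
(2,6): flips 1 -> legal
(3,2): no bracket -> illegal
(3,5): no bracket -> illegal
(3,6): no bracket -> illegal
(4,2): flips 1 -> legal
(4,5): flips 1 -> legal
(4,6): no bracket -> illegal
(5,2): no bracket -> illegal
(5,3): flips 2 -> legal
(5,4): flips 2 -> legal
(5,6): no bracket -> illegal
(6,4): no bracket -> illegal
(6,5): no bracket -> illegal
(6,6): flips 3 -> legal
W mobility = 6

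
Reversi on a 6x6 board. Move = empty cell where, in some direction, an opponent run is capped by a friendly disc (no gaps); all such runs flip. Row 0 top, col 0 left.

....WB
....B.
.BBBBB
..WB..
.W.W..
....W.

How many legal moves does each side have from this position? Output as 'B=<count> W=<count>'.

-- B to move --
(0,3): flips 1 -> legal
(1,3): no bracket -> illegal
(1,5): no bracket -> illegal
(3,0): no bracket -> illegal
(3,1): flips 1 -> legal
(3,4): no bracket -> illegal
(4,0): no bracket -> illegal
(4,2): flips 1 -> legal
(4,4): no bracket -> illegal
(4,5): no bracket -> illegal
(5,0): flips 2 -> legal
(5,1): no bracket -> illegal
(5,2): no bracket -> illegal
(5,3): flips 1 -> legal
(5,5): no bracket -> illegal
B mobility = 5
-- W to move --
(0,3): no bracket -> illegal
(1,0): flips 1 -> legal
(1,1): no bracket -> illegal
(1,2): flips 1 -> legal
(1,3): flips 2 -> legal
(1,5): no bracket -> illegal
(2,0): no bracket -> illegal
(3,0): no bracket -> illegal
(3,1): no bracket -> illegal
(3,4): flips 3 -> legal
(3,5): no bracket -> illegal
(4,2): no bracket -> illegal
(4,4): no bracket -> illegal
W mobility = 4

Answer: B=5 W=4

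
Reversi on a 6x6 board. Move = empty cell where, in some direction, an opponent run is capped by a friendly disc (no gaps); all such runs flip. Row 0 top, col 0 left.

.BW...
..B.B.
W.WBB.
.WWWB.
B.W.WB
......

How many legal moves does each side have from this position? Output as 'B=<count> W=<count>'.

-- B to move --
(0,3): flips 1 -> legal
(1,0): no bracket -> illegal
(1,1): no bracket -> illegal
(1,3): flips 2 -> legal
(2,1): flips 1 -> legal
(3,0): flips 3 -> legal
(3,5): no bracket -> illegal
(4,1): flips 1 -> legal
(4,3): flips 2 -> legal
(5,1): flips 2 -> legal
(5,2): flips 3 -> legal
(5,3): no bracket -> illegal
(5,4): flips 1 -> legal
(5,5): no bracket -> illegal
B mobility = 9
-- W to move --
(0,0): flips 1 -> legal
(0,3): no bracket -> illegal
(0,4): flips 3 -> legal
(0,5): flips 2 -> legal
(1,0): no bracket -> illegal
(1,1): no bracket -> illegal
(1,3): flips 1 -> legal
(1,5): flips 1 -> legal
(2,1): no bracket -> illegal
(2,5): flips 2 -> legal
(3,0): no bracket -> illegal
(3,5): flips 1 -> legal
(4,1): no bracket -> illegal
(4,3): no bracket -> illegal
(5,0): no bracket -> illegal
(5,1): no bracket -> illegal
(5,4): no bracket -> illegal
(5,5): no bracket -> illegal
W mobility = 7

Answer: B=9 W=7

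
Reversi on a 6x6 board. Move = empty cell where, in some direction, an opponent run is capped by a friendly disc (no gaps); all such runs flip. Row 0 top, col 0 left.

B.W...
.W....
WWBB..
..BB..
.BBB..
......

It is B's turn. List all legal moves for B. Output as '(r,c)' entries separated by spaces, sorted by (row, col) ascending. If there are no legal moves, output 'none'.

Answer: (1,0)

Derivation:
(0,1): no bracket -> illegal
(0,3): no bracket -> illegal
(1,0): flips 1 -> legal
(1,2): no bracket -> illegal
(1,3): no bracket -> illegal
(3,0): no bracket -> illegal
(3,1): no bracket -> illegal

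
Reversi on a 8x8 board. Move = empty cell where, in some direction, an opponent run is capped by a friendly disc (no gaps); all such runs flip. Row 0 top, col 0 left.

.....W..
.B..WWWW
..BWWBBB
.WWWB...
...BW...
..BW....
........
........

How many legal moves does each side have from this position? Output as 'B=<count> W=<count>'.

-- B to move --
(0,3): flips 1 -> legal
(0,4): flips 3 -> legal
(0,6): flips 1 -> legal
(0,7): flips 2 -> legal
(1,2): flips 1 -> legal
(1,3): flips 2 -> legal
(2,0): no bracket -> illegal
(2,1): flips 1 -> legal
(3,0): flips 3 -> legal
(3,5): no bracket -> illegal
(4,0): flips 1 -> legal
(4,1): no bracket -> illegal
(4,2): flips 1 -> legal
(4,5): flips 1 -> legal
(5,4): flips 2 -> legal
(5,5): flips 2 -> legal
(6,2): no bracket -> illegal
(6,3): flips 1 -> legal
(6,4): no bracket -> illegal
B mobility = 14
-- W to move --
(0,0): flips 2 -> legal
(0,1): no bracket -> illegal
(0,2): no bracket -> illegal
(1,0): no bracket -> illegal
(1,2): flips 1 -> legal
(1,3): flips 1 -> legal
(2,0): no bracket -> illegal
(2,1): flips 1 -> legal
(3,5): flips 3 -> legal
(3,6): flips 2 -> legal
(3,7): flips 2 -> legal
(4,1): no bracket -> illegal
(4,2): flips 1 -> legal
(4,5): flips 1 -> legal
(5,1): flips 1 -> legal
(5,4): flips 1 -> legal
(6,1): flips 4 -> legal
(6,2): no bracket -> illegal
(6,3): no bracket -> illegal
W mobility = 12

Answer: B=14 W=12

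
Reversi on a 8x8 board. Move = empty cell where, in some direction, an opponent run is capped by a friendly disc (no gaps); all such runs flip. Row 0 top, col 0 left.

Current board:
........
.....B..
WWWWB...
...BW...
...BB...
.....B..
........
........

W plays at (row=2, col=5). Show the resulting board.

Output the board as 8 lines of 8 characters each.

Answer: ........
.....B..
WWWWWW..
...BW...
...BB...
.....B..
........
........

Derivation:
Place W at (2,5); scan 8 dirs for brackets.
Dir NW: first cell '.' (not opp) -> no flip
Dir N: opp run (1,5), next='.' -> no flip
Dir NE: first cell '.' (not opp) -> no flip
Dir W: opp run (2,4) capped by W -> flip
Dir E: first cell '.' (not opp) -> no flip
Dir SW: first cell 'W' (not opp) -> no flip
Dir S: first cell '.' (not opp) -> no flip
Dir SE: first cell '.' (not opp) -> no flip
All flips: (2,4)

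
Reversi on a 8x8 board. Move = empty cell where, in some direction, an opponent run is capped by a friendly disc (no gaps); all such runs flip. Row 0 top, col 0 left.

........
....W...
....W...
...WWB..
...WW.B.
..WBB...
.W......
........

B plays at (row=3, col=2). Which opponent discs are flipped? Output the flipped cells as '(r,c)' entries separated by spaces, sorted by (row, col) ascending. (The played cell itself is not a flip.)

Dir NW: first cell '.' (not opp) -> no flip
Dir N: first cell '.' (not opp) -> no flip
Dir NE: first cell '.' (not opp) -> no flip
Dir W: first cell '.' (not opp) -> no flip
Dir E: opp run (3,3) (3,4) capped by B -> flip
Dir SW: first cell '.' (not opp) -> no flip
Dir S: first cell '.' (not opp) -> no flip
Dir SE: opp run (4,3) capped by B -> flip

Answer: (3,3) (3,4) (4,3)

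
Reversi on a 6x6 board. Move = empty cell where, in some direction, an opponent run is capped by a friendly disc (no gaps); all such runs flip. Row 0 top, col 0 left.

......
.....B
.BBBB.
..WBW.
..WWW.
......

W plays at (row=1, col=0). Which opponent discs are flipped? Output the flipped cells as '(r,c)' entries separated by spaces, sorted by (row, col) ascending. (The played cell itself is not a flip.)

Answer: (2,1)

Derivation:
Dir NW: edge -> no flip
Dir N: first cell '.' (not opp) -> no flip
Dir NE: first cell '.' (not opp) -> no flip
Dir W: edge -> no flip
Dir E: first cell '.' (not opp) -> no flip
Dir SW: edge -> no flip
Dir S: first cell '.' (not opp) -> no flip
Dir SE: opp run (2,1) capped by W -> flip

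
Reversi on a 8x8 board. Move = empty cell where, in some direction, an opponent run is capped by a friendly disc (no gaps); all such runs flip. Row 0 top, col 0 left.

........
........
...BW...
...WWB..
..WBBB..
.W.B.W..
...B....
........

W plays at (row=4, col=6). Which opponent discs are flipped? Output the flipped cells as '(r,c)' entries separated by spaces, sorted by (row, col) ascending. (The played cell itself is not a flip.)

Answer: (3,5) (4,3) (4,4) (4,5)

Derivation:
Dir NW: opp run (3,5) capped by W -> flip
Dir N: first cell '.' (not opp) -> no flip
Dir NE: first cell '.' (not opp) -> no flip
Dir W: opp run (4,5) (4,4) (4,3) capped by W -> flip
Dir E: first cell '.' (not opp) -> no flip
Dir SW: first cell 'W' (not opp) -> no flip
Dir S: first cell '.' (not opp) -> no flip
Dir SE: first cell '.' (not opp) -> no flip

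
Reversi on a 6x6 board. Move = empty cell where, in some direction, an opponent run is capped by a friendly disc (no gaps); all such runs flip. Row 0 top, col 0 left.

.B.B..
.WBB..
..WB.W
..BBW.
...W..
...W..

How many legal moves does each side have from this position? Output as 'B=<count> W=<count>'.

Answer: B=7 W=8

Derivation:
-- B to move --
(0,0): flips 2 -> legal
(0,2): no bracket -> illegal
(1,0): flips 1 -> legal
(1,4): no bracket -> illegal
(1,5): no bracket -> illegal
(2,0): no bracket -> illegal
(2,1): flips 2 -> legal
(2,4): no bracket -> illegal
(3,1): flips 1 -> legal
(3,5): flips 1 -> legal
(4,2): no bracket -> illegal
(4,4): no bracket -> illegal
(4,5): flips 1 -> legal
(5,2): no bracket -> illegal
(5,4): flips 1 -> legal
B mobility = 7
-- W to move --
(0,0): no bracket -> illegal
(0,2): flips 1 -> legal
(0,4): flips 1 -> legal
(1,0): no bracket -> illegal
(1,4): flips 2 -> legal
(2,1): flips 1 -> legal
(2,4): flips 1 -> legal
(3,1): flips 2 -> legal
(4,1): no bracket -> illegal
(4,2): flips 1 -> legal
(4,4): flips 1 -> legal
W mobility = 8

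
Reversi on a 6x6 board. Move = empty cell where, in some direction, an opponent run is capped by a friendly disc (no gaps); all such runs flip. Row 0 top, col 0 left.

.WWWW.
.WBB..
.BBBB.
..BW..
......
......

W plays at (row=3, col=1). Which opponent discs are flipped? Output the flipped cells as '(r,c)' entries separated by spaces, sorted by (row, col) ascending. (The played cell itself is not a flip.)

Answer: (1,3) (2,1) (2,2) (3,2)

Derivation:
Dir NW: first cell '.' (not opp) -> no flip
Dir N: opp run (2,1) capped by W -> flip
Dir NE: opp run (2,2) (1,3) capped by W -> flip
Dir W: first cell '.' (not opp) -> no flip
Dir E: opp run (3,2) capped by W -> flip
Dir SW: first cell '.' (not opp) -> no flip
Dir S: first cell '.' (not opp) -> no flip
Dir SE: first cell '.' (not opp) -> no flip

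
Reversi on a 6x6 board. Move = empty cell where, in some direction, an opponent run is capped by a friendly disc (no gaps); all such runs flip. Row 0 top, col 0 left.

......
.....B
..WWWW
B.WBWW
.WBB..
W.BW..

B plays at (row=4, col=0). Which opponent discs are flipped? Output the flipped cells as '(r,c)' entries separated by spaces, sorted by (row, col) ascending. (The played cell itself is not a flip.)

Dir NW: edge -> no flip
Dir N: first cell 'B' (not opp) -> no flip
Dir NE: first cell '.' (not opp) -> no flip
Dir W: edge -> no flip
Dir E: opp run (4,1) capped by B -> flip
Dir SW: edge -> no flip
Dir S: opp run (5,0), next=edge -> no flip
Dir SE: first cell '.' (not opp) -> no flip

Answer: (4,1)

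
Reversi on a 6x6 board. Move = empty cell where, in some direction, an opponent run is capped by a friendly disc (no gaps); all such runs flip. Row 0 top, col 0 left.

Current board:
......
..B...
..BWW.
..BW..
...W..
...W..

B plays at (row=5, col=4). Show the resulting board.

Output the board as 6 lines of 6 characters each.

Place B at (5,4); scan 8 dirs for brackets.
Dir NW: opp run (4,3) capped by B -> flip
Dir N: first cell '.' (not opp) -> no flip
Dir NE: first cell '.' (not opp) -> no flip
Dir W: opp run (5,3), next='.' -> no flip
Dir E: first cell '.' (not opp) -> no flip
Dir SW: edge -> no flip
Dir S: edge -> no flip
Dir SE: edge -> no flip
All flips: (4,3)

Answer: ......
..B...
..BWW.
..BW..
...B..
...WB.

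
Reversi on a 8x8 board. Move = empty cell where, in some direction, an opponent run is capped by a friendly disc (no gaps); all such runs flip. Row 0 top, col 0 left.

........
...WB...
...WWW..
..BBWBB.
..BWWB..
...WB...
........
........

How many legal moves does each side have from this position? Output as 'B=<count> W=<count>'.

-- B to move --
(0,2): flips 2 -> legal
(0,3): flips 2 -> legal
(0,4): no bracket -> illegal
(1,2): flips 3 -> legal
(1,5): flips 2 -> legal
(1,6): no bracket -> illegal
(2,2): no bracket -> illegal
(2,6): no bracket -> illegal
(5,2): flips 1 -> legal
(5,5): flips 1 -> legal
(6,2): flips 2 -> legal
(6,3): flips 2 -> legal
(6,4): flips 1 -> legal
B mobility = 9
-- W to move --
(0,3): flips 1 -> legal
(0,4): flips 1 -> legal
(0,5): flips 1 -> legal
(1,5): flips 1 -> legal
(2,1): flips 1 -> legal
(2,2): flips 1 -> legal
(2,6): flips 1 -> legal
(2,7): no bracket -> illegal
(3,1): flips 3 -> legal
(3,7): flips 2 -> legal
(4,1): flips 2 -> legal
(4,6): flips 2 -> legal
(4,7): flips 1 -> legal
(5,1): flips 2 -> legal
(5,2): no bracket -> illegal
(5,5): flips 3 -> legal
(5,6): flips 1 -> legal
(6,3): no bracket -> illegal
(6,4): flips 1 -> legal
(6,5): flips 1 -> legal
W mobility = 17

Answer: B=9 W=17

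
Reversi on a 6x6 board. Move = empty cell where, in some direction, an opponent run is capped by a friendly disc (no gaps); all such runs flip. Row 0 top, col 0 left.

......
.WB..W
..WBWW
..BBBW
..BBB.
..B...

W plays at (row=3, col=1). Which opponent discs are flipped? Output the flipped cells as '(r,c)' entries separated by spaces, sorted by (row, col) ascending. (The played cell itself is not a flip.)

Answer: (3,2) (3,3) (3,4)

Derivation:
Dir NW: first cell '.' (not opp) -> no flip
Dir N: first cell '.' (not opp) -> no flip
Dir NE: first cell 'W' (not opp) -> no flip
Dir W: first cell '.' (not opp) -> no flip
Dir E: opp run (3,2) (3,3) (3,4) capped by W -> flip
Dir SW: first cell '.' (not opp) -> no flip
Dir S: first cell '.' (not opp) -> no flip
Dir SE: opp run (4,2), next='.' -> no flip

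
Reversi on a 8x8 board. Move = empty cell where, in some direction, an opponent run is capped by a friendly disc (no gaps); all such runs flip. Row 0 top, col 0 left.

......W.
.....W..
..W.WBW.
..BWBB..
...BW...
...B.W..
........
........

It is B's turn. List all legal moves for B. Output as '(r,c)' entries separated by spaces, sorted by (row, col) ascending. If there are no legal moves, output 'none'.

(0,4): no bracket -> illegal
(0,5): flips 1 -> legal
(0,7): no bracket -> illegal
(1,1): no bracket -> illegal
(1,2): flips 1 -> legal
(1,3): flips 1 -> legal
(1,4): flips 1 -> legal
(1,6): no bracket -> illegal
(1,7): flips 1 -> legal
(2,1): no bracket -> illegal
(2,3): flips 2 -> legal
(2,7): flips 1 -> legal
(3,1): no bracket -> illegal
(3,6): no bracket -> illegal
(3,7): no bracket -> illegal
(4,2): no bracket -> illegal
(4,5): flips 1 -> legal
(4,6): no bracket -> illegal
(5,4): flips 1 -> legal
(5,6): no bracket -> illegal
(6,4): no bracket -> illegal
(6,5): no bracket -> illegal
(6,6): no bracket -> illegal

Answer: (0,5) (1,2) (1,3) (1,4) (1,7) (2,3) (2,7) (4,5) (5,4)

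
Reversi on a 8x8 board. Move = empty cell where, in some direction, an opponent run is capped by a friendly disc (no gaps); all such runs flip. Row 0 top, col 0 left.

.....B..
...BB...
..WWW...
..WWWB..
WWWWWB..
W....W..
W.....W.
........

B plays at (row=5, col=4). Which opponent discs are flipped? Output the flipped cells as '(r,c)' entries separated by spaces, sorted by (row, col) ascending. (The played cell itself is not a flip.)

Answer: (2,4) (3,4) (4,4)

Derivation:
Dir NW: opp run (4,3) (3,2), next='.' -> no flip
Dir N: opp run (4,4) (3,4) (2,4) capped by B -> flip
Dir NE: first cell 'B' (not opp) -> no flip
Dir W: first cell '.' (not opp) -> no flip
Dir E: opp run (5,5), next='.' -> no flip
Dir SW: first cell '.' (not opp) -> no flip
Dir S: first cell '.' (not opp) -> no flip
Dir SE: first cell '.' (not opp) -> no flip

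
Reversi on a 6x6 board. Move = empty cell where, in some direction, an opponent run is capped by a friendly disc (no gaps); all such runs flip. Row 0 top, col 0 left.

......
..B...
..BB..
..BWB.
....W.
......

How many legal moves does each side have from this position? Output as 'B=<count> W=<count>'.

Answer: B=3 W=5

Derivation:
-- B to move --
(2,4): no bracket -> illegal
(3,5): no bracket -> illegal
(4,2): no bracket -> illegal
(4,3): flips 1 -> legal
(4,5): no bracket -> illegal
(5,3): no bracket -> illegal
(5,4): flips 1 -> legal
(5,5): flips 2 -> legal
B mobility = 3
-- W to move --
(0,1): no bracket -> illegal
(0,2): no bracket -> illegal
(0,3): no bracket -> illegal
(1,1): flips 1 -> legal
(1,3): flips 1 -> legal
(1,4): no bracket -> illegal
(2,1): no bracket -> illegal
(2,4): flips 1 -> legal
(2,5): no bracket -> illegal
(3,1): flips 1 -> legal
(3,5): flips 1 -> legal
(4,1): no bracket -> illegal
(4,2): no bracket -> illegal
(4,3): no bracket -> illegal
(4,5): no bracket -> illegal
W mobility = 5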